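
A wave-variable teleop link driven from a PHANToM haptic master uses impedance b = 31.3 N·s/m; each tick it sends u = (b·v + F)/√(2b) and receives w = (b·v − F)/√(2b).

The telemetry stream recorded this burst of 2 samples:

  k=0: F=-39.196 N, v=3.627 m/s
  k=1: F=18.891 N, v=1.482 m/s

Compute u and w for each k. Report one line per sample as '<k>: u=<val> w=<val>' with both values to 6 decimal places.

k=0: b·v=31.3×3.627=113.525100; √(2b)=7.912016; u=(113.525100+(-39.196))/7.912016=9.394458, w=(113.525100−(-39.196))/7.912016=19.302425
k=1: b·v=31.3×1.482=46.386600; √(2b)=7.912016; u=(46.386600+18.891)/7.912016=8.250438, w=(46.386600−18.891)/7.912016=3.475170

0: u=9.394458 w=19.302425
1: u=8.250438 w=3.475170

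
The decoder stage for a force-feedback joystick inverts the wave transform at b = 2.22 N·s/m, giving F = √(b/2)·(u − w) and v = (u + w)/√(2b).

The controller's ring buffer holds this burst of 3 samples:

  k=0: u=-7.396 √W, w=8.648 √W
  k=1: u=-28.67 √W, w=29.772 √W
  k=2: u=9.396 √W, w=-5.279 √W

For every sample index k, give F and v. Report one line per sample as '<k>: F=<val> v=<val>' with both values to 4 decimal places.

0: F=-16.9034 v=0.5942
1: F=-61.5725 v=0.5230
2: F=15.4611 v=1.9538

k=0: u−w=-16.0440, u+w=1.2520; √(b/2)=1.0536, √(2b)=2.1071; F=1.0536×(-16.044)=-16.9034, v=1.2520/2.1071=0.5942
k=1: u−w=-58.4420, u+w=1.1020; √(b/2)=1.0536, √(2b)=2.1071; F=1.0536×(-58.442)=-61.5725, v=1.1020/2.1071=0.5230
k=2: u−w=14.6750, u+w=4.1170; √(b/2)=1.0536, √(2b)=2.1071; F=1.0536×14.675=15.4611, v=4.1170/2.1071=1.9538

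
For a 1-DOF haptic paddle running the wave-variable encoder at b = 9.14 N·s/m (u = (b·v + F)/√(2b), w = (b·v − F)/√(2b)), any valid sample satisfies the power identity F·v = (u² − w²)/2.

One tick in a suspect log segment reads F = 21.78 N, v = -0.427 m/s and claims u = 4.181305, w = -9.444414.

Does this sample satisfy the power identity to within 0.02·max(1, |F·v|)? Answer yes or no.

F·v = 21.78×(-0.427) = -9.300060 W.
(u² − w²)/2 = (17.483312 − 89.196956)/2 = -35.856822 W.
|Δ| = 26.556762;  2% of max(1, |F·v|) = 0.186001.

no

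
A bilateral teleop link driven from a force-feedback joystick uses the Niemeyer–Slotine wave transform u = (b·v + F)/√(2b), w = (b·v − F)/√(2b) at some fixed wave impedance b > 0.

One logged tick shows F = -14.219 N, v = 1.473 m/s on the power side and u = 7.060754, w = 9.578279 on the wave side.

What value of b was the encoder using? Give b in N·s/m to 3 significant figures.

u + w = 16.639033;  u + w = √(2b)·v, so √(2b) = 16.639033/1.473 = 11.296017.
b = (√(2b))²/2 = 127.599999/2 = 63.800000.
(Check via u − w = 2F/√(2b): u − w = -2.517525, 2F/√(2b) = -2.517525.)

b = 63.8 N·s/m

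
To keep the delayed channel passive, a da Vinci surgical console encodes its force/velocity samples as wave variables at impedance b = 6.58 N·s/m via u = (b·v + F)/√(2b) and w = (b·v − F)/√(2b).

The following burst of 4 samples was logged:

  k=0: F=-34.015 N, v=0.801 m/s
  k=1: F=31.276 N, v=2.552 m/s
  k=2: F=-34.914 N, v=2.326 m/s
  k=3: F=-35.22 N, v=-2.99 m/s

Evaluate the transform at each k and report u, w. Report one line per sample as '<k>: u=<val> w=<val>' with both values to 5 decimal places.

0: u=-7.92366 w=10.82942
1: u=13.25042 w=-3.99260
2: u=-5.40537 w=13.84334
3: u=-15.13208 w=4.28534

k=0: b·v=6.58×0.801=5.27058; √(2b)=3.62767; u=(5.27058+(-34.015))/3.62767=-7.92366, w=(5.27058−(-34.015))/3.62767=10.82942
k=1: b·v=6.58×2.552=16.79216; √(2b)=3.62767; u=(16.79216+31.276)/3.62767=13.25042, w=(16.79216−31.276)/3.62767=-3.99260
k=2: b·v=6.58×2.326=15.30508; √(2b)=3.62767; u=(15.30508+(-34.914))/3.62767=-5.40537, w=(15.30508−(-34.914))/3.62767=13.84334
k=3: b·v=6.58×(-2.99)=-19.67420; √(2b)=3.62767; u=(-19.67420+(-35.22))/3.62767=-15.13208, w=(-19.67420−(-35.22))/3.62767=4.28534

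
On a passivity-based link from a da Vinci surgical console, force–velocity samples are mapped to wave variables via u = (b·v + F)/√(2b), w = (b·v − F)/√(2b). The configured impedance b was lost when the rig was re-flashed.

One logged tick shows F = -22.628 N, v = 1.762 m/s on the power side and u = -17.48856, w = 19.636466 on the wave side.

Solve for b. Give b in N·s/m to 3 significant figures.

u + w = 2.147906;  u + w = √(2b)·v, so √(2b) = 2.147906/1.762 = 1.219016.
b = (√(2b))²/2 = 1.486000/2 = 0.743000.
(Check via u − w = 2F/√(2b): u − w = -37.125026, 2F/√(2b) = -37.125029.)

b = 0.743 N·s/m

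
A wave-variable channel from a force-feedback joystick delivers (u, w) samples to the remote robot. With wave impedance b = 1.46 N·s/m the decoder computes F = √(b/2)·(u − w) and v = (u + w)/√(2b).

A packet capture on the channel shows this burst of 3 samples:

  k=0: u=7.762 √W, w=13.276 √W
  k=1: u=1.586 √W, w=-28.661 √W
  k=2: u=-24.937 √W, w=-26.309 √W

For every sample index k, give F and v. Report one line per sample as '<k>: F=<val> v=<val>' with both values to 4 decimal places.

k=0: u−w=-5.5140, u+w=21.0380; √(b/2)=0.8544, √(2b)=1.7088; F=0.8544×(-5.514)=-4.7112, v=21.0380/1.7088=12.3116
k=1: u−w=30.2470, u+w=-27.0750; √(b/2)=0.8544, √(2b)=1.7088; F=0.8544×30.247=25.8430, v=-27.0750/1.7088=-15.8444
k=2: u−w=1.3720, u+w=-51.2460; √(b/2)=0.8544, √(2b)=1.7088; F=0.8544×1.372=1.1722, v=-51.2460/1.7088=-29.9895

0: F=-4.7112 v=12.3116
1: F=25.8430 v=-15.8444
2: F=1.1722 v=-29.9895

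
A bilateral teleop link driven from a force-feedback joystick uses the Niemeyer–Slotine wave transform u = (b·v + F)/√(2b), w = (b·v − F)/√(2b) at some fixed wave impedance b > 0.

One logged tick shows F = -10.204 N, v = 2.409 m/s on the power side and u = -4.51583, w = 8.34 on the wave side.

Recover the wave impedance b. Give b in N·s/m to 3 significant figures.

u + w = 3.82417;  u + w = √(2b)·v, so √(2b) = 3.82417/2.409 = 1.58745.
b = (√(2b))²/2 = 2.52000/2 = 1.26000.
(Check via u − w = 2F/√(2b): u − w = -12.85583, 2F/√(2b) = -12.85583.)

b = 1.26 N·s/m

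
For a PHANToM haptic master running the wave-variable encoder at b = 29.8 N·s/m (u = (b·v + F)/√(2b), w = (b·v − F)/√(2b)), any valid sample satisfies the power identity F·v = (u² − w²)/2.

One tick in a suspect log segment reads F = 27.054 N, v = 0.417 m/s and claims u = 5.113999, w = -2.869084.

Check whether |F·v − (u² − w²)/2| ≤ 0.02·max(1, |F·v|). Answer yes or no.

F·v = 27.054×0.417 = 11.281518 W.
(u² − w²)/2 = (26.152986 − 8.231643)/2 = 8.960671 W.
|Δ| = 2.320847;  2% of max(1, |F·v|) = 0.225630.

no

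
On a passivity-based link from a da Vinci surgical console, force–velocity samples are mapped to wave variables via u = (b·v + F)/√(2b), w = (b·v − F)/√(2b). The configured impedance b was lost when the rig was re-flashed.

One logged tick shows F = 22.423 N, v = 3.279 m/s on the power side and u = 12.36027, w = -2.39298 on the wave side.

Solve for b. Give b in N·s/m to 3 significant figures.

b = 4.62 N·s/m

u + w = 9.96729;  u + w = √(2b)·v, so √(2b) = 9.96729/3.279 = 3.03973.
b = (√(2b))²/2 = 9.23999/2 = 4.61999.
(Check via u − w = 2F/√(2b): u − w = 14.75325, 2F/√(2b) = 14.75326.)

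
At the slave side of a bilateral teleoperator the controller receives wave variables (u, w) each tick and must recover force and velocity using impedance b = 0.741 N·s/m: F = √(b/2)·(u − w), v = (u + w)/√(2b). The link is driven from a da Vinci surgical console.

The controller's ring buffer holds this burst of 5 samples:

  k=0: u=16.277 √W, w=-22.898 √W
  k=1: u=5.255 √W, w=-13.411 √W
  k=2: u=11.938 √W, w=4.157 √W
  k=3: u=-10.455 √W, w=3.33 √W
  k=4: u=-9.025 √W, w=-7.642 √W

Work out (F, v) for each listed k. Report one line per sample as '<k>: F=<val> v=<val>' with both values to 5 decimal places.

0: F=23.84532 v=-5.43875
1: F=11.36175 v=-6.69967
2: F=4.73619 v=13.22108
3: F=-8.39075 v=-5.85276
4: F=-0.84181 v=-13.69094

k=0: u−w=39.17500, u+w=-6.62100; √(b/2)=0.60869, √(2b)=1.21737; F=0.60869×39.175=23.84532, v=-6.62100/1.21737=-5.43875
k=1: u−w=18.66600, u+w=-8.15600; √(b/2)=0.60869, √(2b)=1.21737; F=0.60869×18.666=11.36175, v=-8.15600/1.21737=-6.69967
k=2: u−w=7.78100, u+w=16.09500; √(b/2)=0.60869, √(2b)=1.21737; F=0.60869×7.781=4.73619, v=16.09500/1.21737=13.22108
k=3: u−w=-13.78500, u+w=-7.12500; √(b/2)=0.60869, √(2b)=1.21737; F=0.60869×(-13.785)=-8.39075, v=-7.12500/1.21737=-5.85276
k=4: u−w=-1.38300, u+w=-16.66700; √(b/2)=0.60869, √(2b)=1.21737; F=0.60869×(-1.383)=-0.84181, v=-16.66700/1.21737=-13.69094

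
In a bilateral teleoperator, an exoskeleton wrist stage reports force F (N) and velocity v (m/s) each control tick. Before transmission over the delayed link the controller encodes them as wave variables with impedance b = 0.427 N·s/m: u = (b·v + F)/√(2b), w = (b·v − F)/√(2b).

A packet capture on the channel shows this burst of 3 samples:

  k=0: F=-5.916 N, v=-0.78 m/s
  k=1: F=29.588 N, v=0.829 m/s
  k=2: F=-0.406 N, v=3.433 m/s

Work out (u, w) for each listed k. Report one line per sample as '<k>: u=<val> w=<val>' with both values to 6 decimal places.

0: u=-6.762165 w=6.041350
1: u=32.400493 w=-31.634397
2: u=1.146918 w=2.025590

k=0: b·v=0.427×(-0.78)=-0.333060; √(2b)=0.924121; u=(-0.333060+(-5.916))/0.924121=-6.762165, w=(-0.333060−(-5.916))/0.924121=6.041350
k=1: b·v=0.427×0.829=0.353983; √(2b)=0.924121; u=(0.353983+29.588)/0.924121=32.400493, w=(0.353983−29.588)/0.924121=-31.634397
k=2: b·v=0.427×3.433=1.465891; √(2b)=0.924121; u=(1.465891+(-0.406))/0.924121=1.146918, w=(1.465891−(-0.406))/0.924121=2.025590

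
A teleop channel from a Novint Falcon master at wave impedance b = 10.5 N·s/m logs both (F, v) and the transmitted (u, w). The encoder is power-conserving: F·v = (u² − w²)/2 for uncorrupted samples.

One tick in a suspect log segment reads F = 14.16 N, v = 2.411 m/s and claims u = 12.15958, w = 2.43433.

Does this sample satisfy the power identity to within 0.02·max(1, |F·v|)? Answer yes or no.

F·v = 14.16×2.411 = 34.13976 W.
(u² − w²)/2 = (147.85539 − 5.92596)/2 = 70.96471 W.
|Δ| = 36.82495;  2% of max(1, |F·v|) = 0.68280.

no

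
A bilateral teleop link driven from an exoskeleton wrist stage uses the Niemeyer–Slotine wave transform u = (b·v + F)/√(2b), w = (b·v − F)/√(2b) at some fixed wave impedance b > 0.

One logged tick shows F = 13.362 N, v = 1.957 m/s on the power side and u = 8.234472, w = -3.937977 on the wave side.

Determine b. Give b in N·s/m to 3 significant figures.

b = 2.41 N·s/m

u + w = 4.296495;  u + w = √(2b)·v, so √(2b) = 4.296495/1.957 = 2.195450.
b = (√(2b))²/2 = 4.819999/2 = 2.410000.
(Check via u − w = 2F/√(2b): u − w = 12.172449, 2F/√(2b) = 12.172449.)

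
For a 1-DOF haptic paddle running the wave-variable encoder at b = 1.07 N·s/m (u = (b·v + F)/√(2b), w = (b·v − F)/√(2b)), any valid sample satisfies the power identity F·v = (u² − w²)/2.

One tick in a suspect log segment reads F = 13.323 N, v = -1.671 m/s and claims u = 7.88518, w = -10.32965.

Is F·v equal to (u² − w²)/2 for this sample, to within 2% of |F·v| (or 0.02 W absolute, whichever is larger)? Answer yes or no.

F·v = 13.323×(-1.671) = -22.26273 W.
(u² − w²)/2 = (62.17606 − 106.70167)/2 = -22.26280 W.
|Δ| = 0.00007;  2% of max(1, |F·v|) = 0.44525.

yes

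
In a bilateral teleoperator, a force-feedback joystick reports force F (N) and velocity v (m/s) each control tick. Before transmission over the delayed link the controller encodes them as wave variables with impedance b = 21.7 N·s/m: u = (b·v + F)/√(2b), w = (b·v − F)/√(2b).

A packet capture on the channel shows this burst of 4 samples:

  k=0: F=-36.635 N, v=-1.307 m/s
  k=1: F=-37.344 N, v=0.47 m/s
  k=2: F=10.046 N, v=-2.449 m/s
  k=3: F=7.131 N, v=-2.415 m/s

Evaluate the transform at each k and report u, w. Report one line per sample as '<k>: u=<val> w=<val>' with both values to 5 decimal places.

0: u=-9.86615 w=1.25581
1: u=-4.12045 w=7.21675
2: u=-6.54192 w=-9.59177
3: u=-6.87241 w=-9.03729

k=0: b·v=21.7×(-1.307)=-28.36190; √(2b)=6.58787; u=(-28.36190+(-36.635))/6.58787=-9.86615, w=(-28.36190−(-36.635))/6.58787=1.25581
k=1: b·v=21.7×0.47=10.19900; √(2b)=6.58787; u=(10.19900+(-37.344))/6.58787=-4.12045, w=(10.19900−(-37.344))/6.58787=7.21675
k=2: b·v=21.7×(-2.449)=-53.14330; √(2b)=6.58787; u=(-53.14330+10.046)/6.58787=-6.54192, w=(-53.14330−10.046)/6.58787=-9.59177
k=3: b·v=21.7×(-2.415)=-52.40550; √(2b)=6.58787; u=(-52.40550+7.131)/6.58787=-6.87241, w=(-52.40550−7.131)/6.58787=-9.03729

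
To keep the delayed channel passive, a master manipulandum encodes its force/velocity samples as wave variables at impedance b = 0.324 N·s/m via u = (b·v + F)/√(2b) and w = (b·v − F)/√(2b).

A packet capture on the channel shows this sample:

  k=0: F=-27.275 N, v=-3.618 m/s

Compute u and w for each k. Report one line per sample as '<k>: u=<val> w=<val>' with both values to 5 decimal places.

k=0: b·v=0.324×(-3.618)=-1.17223; √(2b)=0.80498; u=(-1.17223+(-27.275))/0.80498=-35.33886, w=(-1.17223−(-27.275))/0.80498=32.42642

0: u=-35.33886 w=32.42642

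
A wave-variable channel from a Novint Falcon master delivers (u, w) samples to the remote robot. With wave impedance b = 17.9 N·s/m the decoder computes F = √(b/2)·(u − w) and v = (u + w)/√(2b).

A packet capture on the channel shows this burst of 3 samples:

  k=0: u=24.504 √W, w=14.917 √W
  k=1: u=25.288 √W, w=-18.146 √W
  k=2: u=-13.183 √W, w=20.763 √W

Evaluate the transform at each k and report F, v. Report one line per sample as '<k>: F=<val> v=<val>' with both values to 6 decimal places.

0: F=28.680997 v=6.588494
1: F=129.939546 v=1.193654
2: F=-101.554723 v=1.266857

k=0: u−w=9.587000, u+w=39.421000; √(b/2)=2.991655, √(2b)=5.983310; F=2.991655×9.587=28.680997, v=39.421000/5.983310=6.588494
k=1: u−w=43.434000, u+w=7.142000; √(b/2)=2.991655, √(2b)=5.983310; F=2.991655×43.434=129.939546, v=7.142000/5.983310=1.193654
k=2: u−w=-33.946000, u+w=7.580000; √(b/2)=2.991655, √(2b)=5.983310; F=2.991655×(-33.946)=-101.554723, v=7.580000/5.983310=1.266857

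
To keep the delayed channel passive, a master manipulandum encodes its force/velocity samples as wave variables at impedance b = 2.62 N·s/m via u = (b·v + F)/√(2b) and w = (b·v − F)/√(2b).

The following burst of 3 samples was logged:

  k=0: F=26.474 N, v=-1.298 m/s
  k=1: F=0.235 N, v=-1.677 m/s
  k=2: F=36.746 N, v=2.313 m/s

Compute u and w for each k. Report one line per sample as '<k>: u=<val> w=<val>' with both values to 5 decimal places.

0: u=10.07959 w=-13.05085
1: u=-1.81675 w=-2.02207
2: u=18.69991 w=-13.40522

k=0: b·v=2.62×(-1.298)=-3.40076; √(2b)=2.28910; u=(-3.40076+26.474)/2.28910=10.07959, w=(-3.40076−26.474)/2.28910=-13.05085
k=1: b·v=2.62×(-1.677)=-4.39374; √(2b)=2.28910; u=(-4.39374+0.235)/2.28910=-1.81675, w=(-4.39374−0.235)/2.28910=-2.02207
k=2: b·v=2.62×2.313=6.06006; √(2b)=2.28910; u=(6.06006+36.746)/2.28910=18.69991, w=(6.06006−36.746)/2.28910=-13.40522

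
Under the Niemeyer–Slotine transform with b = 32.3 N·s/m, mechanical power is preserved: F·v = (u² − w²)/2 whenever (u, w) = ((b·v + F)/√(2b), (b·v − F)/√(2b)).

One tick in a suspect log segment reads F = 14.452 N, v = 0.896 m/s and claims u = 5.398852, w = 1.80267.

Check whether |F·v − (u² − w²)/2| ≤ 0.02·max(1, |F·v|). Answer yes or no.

yes

F·v = 14.452×0.896 = 12.948992 W.
(u² − w²)/2 = (29.147603 − 3.249619)/2 = 12.948992 W.
|Δ| = 0.000000;  2% of max(1, |F·v|) = 0.258980.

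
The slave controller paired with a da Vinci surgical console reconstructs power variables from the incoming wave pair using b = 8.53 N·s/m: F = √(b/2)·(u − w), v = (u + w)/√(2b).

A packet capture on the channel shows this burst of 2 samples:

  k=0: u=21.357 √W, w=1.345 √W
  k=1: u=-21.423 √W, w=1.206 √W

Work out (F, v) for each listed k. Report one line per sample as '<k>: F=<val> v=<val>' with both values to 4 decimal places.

0: F=41.3285 v=5.4964
1: F=-46.7331 v=-4.8947

k=0: u−w=20.0120, u+w=22.7020; √(b/2)=2.0652, √(2b)=4.1304; F=2.0652×20.012=41.3285, v=22.7020/4.1304=5.4964
k=1: u−w=-22.6290, u+w=-20.2170; √(b/2)=2.0652, √(2b)=4.1304; F=2.0652×(-22.629)=-46.7331, v=-20.2170/4.1304=-4.8947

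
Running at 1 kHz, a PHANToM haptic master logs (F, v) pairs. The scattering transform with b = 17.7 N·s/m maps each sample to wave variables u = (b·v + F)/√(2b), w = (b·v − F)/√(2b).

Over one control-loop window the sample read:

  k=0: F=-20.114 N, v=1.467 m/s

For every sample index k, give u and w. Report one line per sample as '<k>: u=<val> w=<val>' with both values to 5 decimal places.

k=0: b·v=17.7×1.467=25.96590; √(2b)=5.94979; u=(25.96590+(-20.114))/5.94979=0.98355, w=(25.96590−(-20.114))/5.94979=7.74479

0: u=0.98355 w=7.74479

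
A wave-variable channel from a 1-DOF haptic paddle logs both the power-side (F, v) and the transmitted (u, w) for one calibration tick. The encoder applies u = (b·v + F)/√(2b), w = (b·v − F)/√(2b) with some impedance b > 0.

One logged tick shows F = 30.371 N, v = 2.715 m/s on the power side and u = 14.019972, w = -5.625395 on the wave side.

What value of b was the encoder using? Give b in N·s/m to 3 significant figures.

u + w = 8.394577;  u + w = √(2b)·v, so √(2b) = 8.394577/2.715 = 3.091925.
b = (√(2b))²/2 = 9.560002/2 = 4.780001.
(Check via u − w = 2F/√(2b): u − w = 19.645367, 2F/√(2b) = 19.645365.)

b = 4.78 N·s/m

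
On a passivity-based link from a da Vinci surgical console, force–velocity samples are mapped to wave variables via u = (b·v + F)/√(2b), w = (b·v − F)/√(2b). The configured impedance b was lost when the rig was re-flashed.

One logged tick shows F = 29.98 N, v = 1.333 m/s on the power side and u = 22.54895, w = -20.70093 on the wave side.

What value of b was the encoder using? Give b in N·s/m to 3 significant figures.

u + w = 1.8480;  u + w = √(2b)·v, so √(2b) = 1.8480/1.333 = 1.3864.
b = (√(2b))²/2 = 1.9220/2 = 0.9610.
(Check via u − w = 2F/√(2b): u − w = 43.2499, 2F/√(2b) = 43.2499.)

b = 0.961 N·s/m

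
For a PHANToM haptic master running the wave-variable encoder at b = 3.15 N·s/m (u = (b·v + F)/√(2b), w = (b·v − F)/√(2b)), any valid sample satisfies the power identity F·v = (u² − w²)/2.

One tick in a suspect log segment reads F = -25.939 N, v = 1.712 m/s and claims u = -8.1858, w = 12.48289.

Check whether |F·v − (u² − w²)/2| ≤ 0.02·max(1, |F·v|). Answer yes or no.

yes

F·v = (-25.939)×1.712 = -44.4076 W.
(u² − w²)/2 = (67.0073 − 155.8225)/2 = -44.4076 W.
|Δ| = 0.0000;  2% of max(1, |F·v|) = 0.8882.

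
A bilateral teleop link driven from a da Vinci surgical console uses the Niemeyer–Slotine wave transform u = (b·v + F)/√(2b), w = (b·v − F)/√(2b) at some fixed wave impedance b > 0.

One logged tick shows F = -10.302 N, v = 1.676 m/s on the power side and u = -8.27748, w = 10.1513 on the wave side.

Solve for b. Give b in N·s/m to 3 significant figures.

b = 0.625 N·s/m

u + w = 1.87382;  u + w = √(2b)·v, so √(2b) = 1.87382/1.676 = 1.11803.
b = (√(2b))²/2 = 1.24999/2 = 0.62500.
(Check via u − w = 2F/√(2b): u − w = -18.42878, 2F/√(2b) = -18.42883.)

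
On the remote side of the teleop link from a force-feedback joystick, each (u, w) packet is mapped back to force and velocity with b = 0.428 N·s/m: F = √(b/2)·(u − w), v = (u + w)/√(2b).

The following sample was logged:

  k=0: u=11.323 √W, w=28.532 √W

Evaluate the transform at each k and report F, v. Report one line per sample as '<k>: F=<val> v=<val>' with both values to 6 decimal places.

k=0: u−w=-17.209000, u+w=39.855000; √(b/2)=0.462601, √(2b)=0.925203; F=0.462601×(-17.209)=-7.960906, v=39.855000/0.925203=43.077048

0: F=-7.960906 v=43.077048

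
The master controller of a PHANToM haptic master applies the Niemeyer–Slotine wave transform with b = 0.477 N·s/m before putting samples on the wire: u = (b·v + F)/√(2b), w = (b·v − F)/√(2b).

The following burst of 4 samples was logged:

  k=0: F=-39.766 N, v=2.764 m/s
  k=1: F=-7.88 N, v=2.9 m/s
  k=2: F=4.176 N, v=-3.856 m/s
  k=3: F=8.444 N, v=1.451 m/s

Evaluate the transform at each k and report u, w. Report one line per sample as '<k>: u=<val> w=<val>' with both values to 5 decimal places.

0: u=-39.36359 w=42.06327
1: u=-6.65149 w=9.48400
2: u=2.39236 w=-6.15863
3: u=9.35380 w=-7.93656

k=0: b·v=0.477×2.764=1.31843; √(2b)=0.97673; u=(1.31843+(-39.766))/0.97673=-39.36359, w=(1.31843−(-39.766))/0.97673=42.06327
k=1: b·v=0.477×2.9=1.38330; √(2b)=0.97673; u=(1.38330+(-7.88))/0.97673=-6.65149, w=(1.38330−(-7.88))/0.97673=9.48400
k=2: b·v=0.477×(-3.856)=-1.83931; √(2b)=0.97673; u=(-1.83931+4.176)/0.97673=2.39236, w=(-1.83931−4.176)/0.97673=-6.15863
k=3: b·v=0.477×1.451=0.69213; √(2b)=0.97673; u=(0.69213+8.444)/0.97673=9.35380, w=(0.69213−8.444)/0.97673=-7.93656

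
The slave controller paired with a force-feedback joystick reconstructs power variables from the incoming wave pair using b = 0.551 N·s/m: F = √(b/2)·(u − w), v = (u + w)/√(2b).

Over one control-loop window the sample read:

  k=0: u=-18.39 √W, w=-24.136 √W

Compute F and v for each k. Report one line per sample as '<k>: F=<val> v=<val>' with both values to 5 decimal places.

k=0: u−w=5.74600, u+w=-42.52600; √(b/2)=0.52488, √(2b)=1.04976; F=0.52488×5.746=3.01597, v=-42.52600/1.04976=-40.51014

0: F=3.01597 v=-40.51014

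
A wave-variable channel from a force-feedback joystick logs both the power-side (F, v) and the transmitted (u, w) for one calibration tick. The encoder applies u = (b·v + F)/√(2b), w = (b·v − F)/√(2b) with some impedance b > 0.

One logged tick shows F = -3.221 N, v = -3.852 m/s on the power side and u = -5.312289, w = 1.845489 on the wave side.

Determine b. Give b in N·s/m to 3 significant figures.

u + w = -3.466800;  u + w = √(2b)·v, so √(2b) = -3.466800/(-3.852) = 0.900000.
b = (√(2b))²/2 = 0.810000/2 = 0.405000.
(Check via u − w = 2F/√(2b): u − w = -7.157778, 2F/√(2b) = -7.157778.)

b = 0.405 N·s/m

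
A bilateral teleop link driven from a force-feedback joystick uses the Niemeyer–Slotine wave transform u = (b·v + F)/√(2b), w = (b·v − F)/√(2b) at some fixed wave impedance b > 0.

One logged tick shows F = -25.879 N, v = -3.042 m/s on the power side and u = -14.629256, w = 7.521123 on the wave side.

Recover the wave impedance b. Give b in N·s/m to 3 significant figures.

b = 2.73 N·s/m

u + w = -7.108133;  u + w = √(2b)·v, so √(2b) = -7.108133/(-3.042) = 2.336664.
b = (√(2b))²/2 = 5.460000/2 = 2.730000.
(Check via u − w = 2F/√(2b): u − w = -22.150379, 2F/√(2b) = -22.150378.)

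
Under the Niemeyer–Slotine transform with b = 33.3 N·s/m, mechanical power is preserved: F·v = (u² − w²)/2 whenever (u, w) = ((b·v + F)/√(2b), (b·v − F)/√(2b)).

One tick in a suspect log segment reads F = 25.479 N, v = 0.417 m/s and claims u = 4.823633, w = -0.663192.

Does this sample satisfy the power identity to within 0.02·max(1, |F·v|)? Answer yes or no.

no

F·v = 25.479×0.417 = 10.624743 W.
(u² − w²)/2 = (23.267435 − 0.439824)/2 = 11.413806 W.
|Δ| = 0.789063;  2% of max(1, |F·v|) = 0.212495.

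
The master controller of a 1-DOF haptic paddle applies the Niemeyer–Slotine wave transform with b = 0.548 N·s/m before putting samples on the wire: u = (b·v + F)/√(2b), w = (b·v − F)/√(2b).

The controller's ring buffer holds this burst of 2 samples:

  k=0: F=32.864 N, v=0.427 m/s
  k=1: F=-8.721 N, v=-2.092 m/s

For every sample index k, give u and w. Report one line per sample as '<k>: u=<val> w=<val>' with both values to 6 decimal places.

0: u=31.615236 w=-31.168209
1: u=-9.425365 w=7.235249

k=0: b·v=0.548×0.427=0.233996; √(2b)=1.046900; u=(0.233996+32.864)/1.046900=31.615236, w=(0.233996−32.864)/1.046900=-31.168209
k=1: b·v=0.548×(-2.092)=-1.146416; √(2b)=1.046900; u=(-1.146416+(-8.721))/1.046900=-9.425365, w=(-1.146416−(-8.721))/1.046900=7.235249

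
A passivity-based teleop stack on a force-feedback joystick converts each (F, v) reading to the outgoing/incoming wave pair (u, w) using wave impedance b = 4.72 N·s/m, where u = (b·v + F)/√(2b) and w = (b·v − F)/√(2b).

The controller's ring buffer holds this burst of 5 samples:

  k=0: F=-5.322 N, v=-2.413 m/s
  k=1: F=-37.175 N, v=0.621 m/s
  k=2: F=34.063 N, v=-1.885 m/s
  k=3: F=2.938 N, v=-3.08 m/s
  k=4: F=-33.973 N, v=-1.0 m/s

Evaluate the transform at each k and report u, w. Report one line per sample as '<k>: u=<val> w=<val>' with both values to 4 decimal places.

0: u=-5.4391 w=-1.9748
1: u=-11.1454 w=13.0534
2: u=8.1908 w=-13.9824
3: u=-3.7753 w=-5.6878
4: u=-12.5935 w=9.5210

k=0: b·v=4.72×(-2.413)=-11.3894; √(2b)=3.0725; u=(-11.3894+(-5.322))/3.0725=-5.4391, w=(-11.3894−(-5.322))/3.0725=-1.9748
k=1: b·v=4.72×0.621=2.9311; √(2b)=3.0725; u=(2.9311+(-37.175))/3.0725=-11.1454, w=(2.9311−(-37.175))/3.0725=13.0534
k=2: b·v=4.72×(-1.885)=-8.8972; √(2b)=3.0725; u=(-8.8972+34.063)/3.0725=8.1908, w=(-8.8972−34.063)/3.0725=-13.9824
k=3: b·v=4.72×(-3.08)=-14.5376; √(2b)=3.0725; u=(-14.5376+2.938)/3.0725=-3.7753, w=(-14.5376−2.938)/3.0725=-5.6878
k=4: b·v=4.72×(-1.0)=-4.7200; √(2b)=3.0725; u=(-4.7200+(-33.973))/3.0725=-12.5935, w=(-4.7200−(-33.973))/3.0725=9.5210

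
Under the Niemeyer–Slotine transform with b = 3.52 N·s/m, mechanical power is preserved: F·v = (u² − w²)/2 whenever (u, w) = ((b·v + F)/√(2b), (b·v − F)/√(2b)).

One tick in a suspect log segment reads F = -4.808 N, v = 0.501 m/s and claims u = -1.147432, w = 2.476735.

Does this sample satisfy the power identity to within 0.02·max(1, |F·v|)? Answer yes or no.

F·v = (-4.808)×0.501 = -2.408808 W.
(u² − w²)/2 = (1.316600 − 6.134216)/2 = -2.408808 W.
|Δ| = 0.000000;  2% of max(1, |F·v|) = 0.048176.

yes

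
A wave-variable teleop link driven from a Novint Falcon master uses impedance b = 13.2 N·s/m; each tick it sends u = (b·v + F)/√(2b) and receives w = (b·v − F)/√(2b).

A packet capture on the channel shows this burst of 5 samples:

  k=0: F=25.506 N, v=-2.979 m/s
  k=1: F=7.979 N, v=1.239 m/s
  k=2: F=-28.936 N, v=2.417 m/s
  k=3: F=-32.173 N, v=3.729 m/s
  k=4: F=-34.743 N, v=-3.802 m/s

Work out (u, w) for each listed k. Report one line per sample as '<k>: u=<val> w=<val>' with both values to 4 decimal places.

k=0: b·v=13.2×(-2.979)=-39.3228; √(2b)=5.1381; u=(-39.3228+25.506)/5.1381=-2.6891, w=(-39.3228−25.506)/5.1381=-12.6173
k=1: b·v=13.2×1.239=16.3548; √(2b)=5.1381; u=(16.3548+7.979)/5.1381=4.7360, w=(16.3548−7.979)/5.1381=1.6301
k=2: b·v=13.2×2.417=31.9044; √(2b)=5.1381; u=(31.9044+(-28.936))/5.1381=0.5777, w=(31.9044−(-28.936))/5.1381=11.8410
k=3: b·v=13.2×3.729=49.2228; √(2b)=5.1381; u=(49.2228+(-32.173))/5.1381=3.3183, w=(49.2228−(-32.173))/5.1381=15.8416
k=4: b·v=13.2×(-3.802)=-50.1864; √(2b)=5.1381; u=(-50.1864+(-34.743))/5.1381=-16.5294, w=(-50.1864−(-34.743))/5.1381=-3.0057

0: u=-2.6891 w=-12.6173
1: u=4.7360 w=1.6301
2: u=0.5777 w=11.8410
3: u=3.3183 w=15.8416
4: u=-16.5294 w=-3.0057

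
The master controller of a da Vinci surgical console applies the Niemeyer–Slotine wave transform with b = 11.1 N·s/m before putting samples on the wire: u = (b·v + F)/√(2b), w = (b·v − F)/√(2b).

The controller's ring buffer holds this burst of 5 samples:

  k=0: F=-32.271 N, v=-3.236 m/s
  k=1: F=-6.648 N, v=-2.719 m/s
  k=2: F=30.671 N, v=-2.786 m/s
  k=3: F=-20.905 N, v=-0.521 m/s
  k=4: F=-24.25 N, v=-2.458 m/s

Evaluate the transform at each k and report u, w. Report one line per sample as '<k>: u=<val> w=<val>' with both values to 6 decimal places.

0: u=-14.472649 w=-0.774372
1: u=-7.816499 w=-4.994580
2: u=-0.053824 w=-13.072938
3: u=-5.664234 w=3.209445
4: u=-10.937440 w=-0.643888

k=0: b·v=11.1×(-3.236)=-35.919600; √(2b)=4.711688; u=(-35.919600+(-32.271))/4.711688=-14.472649, w=(-35.919600−(-32.271))/4.711688=-0.774372
k=1: b·v=11.1×(-2.719)=-30.180900; √(2b)=4.711688; u=(-30.180900+(-6.648))/4.711688=-7.816499, w=(-30.180900−(-6.648))/4.711688=-4.994580
k=2: b·v=11.1×(-2.786)=-30.924600; √(2b)=4.711688; u=(-30.924600+30.671)/4.711688=-0.053824, w=(-30.924600−30.671)/4.711688=-13.072938
k=3: b·v=11.1×(-0.521)=-5.783100; √(2b)=4.711688; u=(-5.783100+(-20.905))/4.711688=-5.664234, w=(-5.783100−(-20.905))/4.711688=3.209445
k=4: b·v=11.1×(-2.458)=-27.283800; √(2b)=4.711688; u=(-27.283800+(-24.25))/4.711688=-10.937440, w=(-27.283800−(-24.25))/4.711688=-0.643888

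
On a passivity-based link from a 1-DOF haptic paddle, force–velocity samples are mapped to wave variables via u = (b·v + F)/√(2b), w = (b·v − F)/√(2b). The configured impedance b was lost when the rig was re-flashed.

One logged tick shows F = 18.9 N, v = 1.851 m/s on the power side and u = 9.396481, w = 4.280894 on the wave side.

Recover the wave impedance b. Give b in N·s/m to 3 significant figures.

b = 27.3 N·s/m

u + w = 13.677375;  u + w = √(2b)·v, so √(2b) = 13.677375/1.851 = 7.389182.
b = (√(2b))²/2 = 54.600004/2 = 27.300002.
(Check via u − w = 2F/√(2b): u − w = 5.115587, 2F/√(2b) = 5.115587.)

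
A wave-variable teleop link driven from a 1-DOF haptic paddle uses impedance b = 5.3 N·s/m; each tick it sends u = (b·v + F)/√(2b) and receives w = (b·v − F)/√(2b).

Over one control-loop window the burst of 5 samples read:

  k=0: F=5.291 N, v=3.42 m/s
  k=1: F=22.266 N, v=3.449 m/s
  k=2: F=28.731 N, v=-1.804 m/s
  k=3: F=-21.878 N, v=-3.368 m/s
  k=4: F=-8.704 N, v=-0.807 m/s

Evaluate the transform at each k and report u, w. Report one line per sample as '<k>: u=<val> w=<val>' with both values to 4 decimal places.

0: u=7.1925 w=3.9422
1: u=12.4535 w=-1.2244
2: u=5.8880 w=-11.7614
3: u=-12.2025 w=1.2371
4: u=-3.9871 w=1.3597

k=0: b·v=5.3×3.42=18.1260; √(2b)=3.2558; u=(18.1260+5.291)/3.2558=7.1925, w=(18.1260−5.291)/3.2558=3.9422
k=1: b·v=5.3×3.449=18.2797; √(2b)=3.2558; u=(18.2797+22.266)/3.2558=12.4535, w=(18.2797−22.266)/3.2558=-1.2244
k=2: b·v=5.3×(-1.804)=-9.5612; √(2b)=3.2558; u=(-9.5612+28.731)/3.2558=5.8880, w=(-9.5612−28.731)/3.2558=-11.7614
k=3: b·v=5.3×(-3.368)=-17.8504; √(2b)=3.2558; u=(-17.8504+(-21.878))/3.2558=-12.2025, w=(-17.8504−(-21.878))/3.2558=1.2371
k=4: b·v=5.3×(-0.807)=-4.2771; √(2b)=3.2558; u=(-4.2771+(-8.704))/3.2558=-3.9871, w=(-4.2771−(-8.704))/3.2558=1.3597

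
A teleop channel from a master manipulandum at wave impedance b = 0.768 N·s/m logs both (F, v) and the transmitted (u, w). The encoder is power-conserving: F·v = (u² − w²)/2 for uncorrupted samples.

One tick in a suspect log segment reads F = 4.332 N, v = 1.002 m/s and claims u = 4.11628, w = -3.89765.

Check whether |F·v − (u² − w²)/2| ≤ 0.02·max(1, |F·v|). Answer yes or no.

no

F·v = 4.332×1.002 = 4.34066 W.
(u² − w²)/2 = (16.94376 − 15.19168)/2 = 0.87604 W.
|Δ| = 3.46462;  2% of max(1, |F·v|) = 0.08681.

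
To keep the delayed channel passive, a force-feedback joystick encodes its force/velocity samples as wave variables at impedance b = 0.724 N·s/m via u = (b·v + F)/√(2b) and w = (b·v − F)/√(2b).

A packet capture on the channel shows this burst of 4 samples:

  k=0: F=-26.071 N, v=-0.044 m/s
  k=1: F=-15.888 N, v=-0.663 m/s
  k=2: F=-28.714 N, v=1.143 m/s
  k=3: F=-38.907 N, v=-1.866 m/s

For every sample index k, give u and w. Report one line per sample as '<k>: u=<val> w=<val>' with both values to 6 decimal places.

0: u=-21.692207 w=21.639261
1: u=-13.602278 w=12.804471
2: u=-23.174439 w=24.549844
3: u=-33.455517 w=31.210105

k=0: b·v=0.724×(-0.044)=-0.031856; √(2b)=1.203329; u=(-0.031856+(-26.071))/1.203329=-21.692207, w=(-0.031856−(-26.071))/1.203329=21.639261
k=1: b·v=0.724×(-0.663)=-0.480012; √(2b)=1.203329; u=(-0.480012+(-15.888))/1.203329=-13.602278, w=(-0.480012−(-15.888))/1.203329=12.804471
k=2: b·v=0.724×1.143=0.827532; √(2b)=1.203329; u=(0.827532+(-28.714))/1.203329=-23.174439, w=(0.827532−(-28.714))/1.203329=24.549844
k=3: b·v=0.724×(-1.866)=-1.350984; √(2b)=1.203329; u=(-1.350984+(-38.907))/1.203329=-33.455517, w=(-1.350984−(-38.907))/1.203329=31.210105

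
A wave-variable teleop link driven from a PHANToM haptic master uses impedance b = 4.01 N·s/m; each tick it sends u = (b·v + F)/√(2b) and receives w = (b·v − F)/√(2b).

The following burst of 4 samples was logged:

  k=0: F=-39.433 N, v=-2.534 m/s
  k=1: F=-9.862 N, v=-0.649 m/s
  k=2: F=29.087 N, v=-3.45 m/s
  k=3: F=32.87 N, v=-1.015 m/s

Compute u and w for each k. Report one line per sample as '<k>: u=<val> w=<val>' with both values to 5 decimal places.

0: u=-17.51237 w=10.33618
1: u=-4.40136 w=2.56342
2: u=5.38584 w=-15.15611
3: u=10.16958 w=-13.04402

k=0: b·v=4.01×(-2.534)=-10.16134; √(2b)=2.83196; u=(-10.16134+(-39.433))/2.83196=-17.51237, w=(-10.16134−(-39.433))/2.83196=10.33618
k=1: b·v=4.01×(-0.649)=-2.60249; √(2b)=2.83196; u=(-2.60249+(-9.862))/2.83196=-4.40136, w=(-2.60249−(-9.862))/2.83196=2.56342
k=2: b·v=4.01×(-3.45)=-13.83450; √(2b)=2.83196; u=(-13.83450+29.087)/2.83196=5.38584, w=(-13.83450−29.087)/2.83196=-15.15611
k=3: b·v=4.01×(-1.015)=-4.07015; √(2b)=2.83196; u=(-4.07015+32.87)/2.83196=10.16958, w=(-4.07015−32.87)/2.83196=-13.04402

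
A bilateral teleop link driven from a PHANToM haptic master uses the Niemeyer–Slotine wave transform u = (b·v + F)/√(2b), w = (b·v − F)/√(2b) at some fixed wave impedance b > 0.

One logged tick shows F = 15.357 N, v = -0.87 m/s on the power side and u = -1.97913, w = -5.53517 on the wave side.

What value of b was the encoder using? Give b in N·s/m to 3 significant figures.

b = 37.3 N·s/m

u + w = -7.51430;  u + w = √(2b)·v, so √(2b) = -7.51430/(-0.87) = 8.63713.
b = (√(2b))²/2 = 74.59995/2 = 37.29998.
(Check via u − w = 2F/√(2b): u − w = 3.55604, 2F/√(2b) = 3.55604.)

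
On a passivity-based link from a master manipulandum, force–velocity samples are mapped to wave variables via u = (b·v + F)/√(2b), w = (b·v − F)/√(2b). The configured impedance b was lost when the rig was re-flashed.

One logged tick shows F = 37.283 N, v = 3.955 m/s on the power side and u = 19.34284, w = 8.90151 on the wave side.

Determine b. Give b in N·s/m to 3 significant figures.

b = 25.5 N·s/m

u + w = 28.2443;  u + w = √(2b)·v, so √(2b) = 28.2443/3.955 = 7.1414.
b = (√(2b))²/2 = 51.0000/2 = 25.5000.
(Check via u − w = 2F/√(2b): u − w = 10.4413, 2F/√(2b) = 10.4413.)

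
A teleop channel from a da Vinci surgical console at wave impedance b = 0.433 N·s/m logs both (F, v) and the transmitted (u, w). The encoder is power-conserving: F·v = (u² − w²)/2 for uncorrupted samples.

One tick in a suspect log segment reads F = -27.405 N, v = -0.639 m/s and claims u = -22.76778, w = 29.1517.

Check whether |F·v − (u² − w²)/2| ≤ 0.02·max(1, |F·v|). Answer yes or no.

no

F·v = (-27.405)×(-0.639) = 17.51179 W.
(u² − w²)/2 = (518.37181 − 849.82161)/2 = -165.72490 W.
|Δ| = 183.23670;  2% of max(1, |F·v|) = 0.35024.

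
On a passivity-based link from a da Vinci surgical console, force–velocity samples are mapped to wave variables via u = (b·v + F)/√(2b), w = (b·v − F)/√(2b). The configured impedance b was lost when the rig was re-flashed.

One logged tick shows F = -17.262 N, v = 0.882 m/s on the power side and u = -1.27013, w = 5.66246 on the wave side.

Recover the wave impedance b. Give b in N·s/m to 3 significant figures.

u + w = 4.3923;  u + w = √(2b)·v, so √(2b) = 4.3923/0.882 = 4.9800.
b = (√(2b))²/2 = 24.8001/2 = 12.4000.
(Check via u − w = 2F/√(2b): u − w = -6.9326, 2F/√(2b) = -6.9326.)

b = 12.4 N·s/m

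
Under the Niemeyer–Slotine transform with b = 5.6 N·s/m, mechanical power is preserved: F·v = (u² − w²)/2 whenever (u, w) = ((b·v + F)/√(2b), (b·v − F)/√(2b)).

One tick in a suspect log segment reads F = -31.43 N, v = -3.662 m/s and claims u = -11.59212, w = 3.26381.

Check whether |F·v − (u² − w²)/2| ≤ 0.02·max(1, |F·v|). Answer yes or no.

F·v = (-31.43)×(-3.662) = 115.0967 W.
(u² − w²)/2 = (134.3772 − 10.6525)/2 = 61.8624 W.
|Δ| = 53.2343;  2% of max(1, |F·v|) = 2.3019.

no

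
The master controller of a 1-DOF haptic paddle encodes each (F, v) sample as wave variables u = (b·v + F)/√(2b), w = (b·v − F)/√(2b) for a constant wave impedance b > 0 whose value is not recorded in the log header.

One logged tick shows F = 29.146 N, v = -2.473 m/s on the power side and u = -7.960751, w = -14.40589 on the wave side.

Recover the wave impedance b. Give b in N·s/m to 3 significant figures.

b = 40.9 N·s/m

u + w = -22.366641;  u + w = √(2b)·v, so √(2b) = -22.366641/(-2.473) = 9.044335.
b = (√(2b))²/2 = 81.800000/2 = 40.900000.
(Check via u − w = 2F/√(2b): u − w = 6.445139, 2F/√(2b) = 6.445139.)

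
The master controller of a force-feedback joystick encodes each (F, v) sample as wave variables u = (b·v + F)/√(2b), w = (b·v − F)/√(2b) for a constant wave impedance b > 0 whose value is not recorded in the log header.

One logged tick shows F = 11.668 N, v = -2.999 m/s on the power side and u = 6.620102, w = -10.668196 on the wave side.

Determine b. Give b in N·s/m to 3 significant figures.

b = 0.911 N·s/m

u + w = -4.048094;  u + w = √(2b)·v, so √(2b) = -4.048094/(-2.999) = 1.349815.
b = (√(2b))²/2 = 1.821999/2 = 0.911000.
(Check via u − w = 2F/√(2b): u − w = 17.288298, 2F/√(2b) = 17.288300.)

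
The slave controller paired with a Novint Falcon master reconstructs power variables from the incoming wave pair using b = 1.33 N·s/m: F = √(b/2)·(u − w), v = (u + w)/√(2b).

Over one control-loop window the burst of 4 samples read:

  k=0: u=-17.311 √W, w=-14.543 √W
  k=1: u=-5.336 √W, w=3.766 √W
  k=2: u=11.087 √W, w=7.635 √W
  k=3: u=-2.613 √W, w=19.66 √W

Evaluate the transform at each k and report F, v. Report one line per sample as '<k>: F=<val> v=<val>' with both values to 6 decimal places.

k=0: u−w=-2.768000, u+w=-31.854000; √(b/2)=0.815475, √(2b)=1.630951; F=0.815475×(-2.768)=-2.257236, v=-31.854000/1.630951=-19.530941
k=1: u−w=-9.102000, u+w=-1.570000; √(b/2)=0.815475, √(2b)=1.630951; F=0.815475×(-9.102)=-7.422456, v=-1.570000/1.630951=-0.962629
k=2: u−w=3.452000, u+w=18.722000; √(b/2)=0.815475, √(2b)=1.630951; F=0.815475×3.452=2.815021, v=18.722000/1.630951=11.479195
k=3: u−w=-22.273000, u+w=17.047000; √(b/2)=0.815475, √(2b)=1.630951; F=0.815475×(-22.273)=-18.163082, v=17.047000/1.630951=10.452186

0: F=-2.257236 v=-19.530941
1: F=-7.422456 v=-0.962629
2: F=2.815021 v=11.479195
3: F=-18.163082 v=10.452186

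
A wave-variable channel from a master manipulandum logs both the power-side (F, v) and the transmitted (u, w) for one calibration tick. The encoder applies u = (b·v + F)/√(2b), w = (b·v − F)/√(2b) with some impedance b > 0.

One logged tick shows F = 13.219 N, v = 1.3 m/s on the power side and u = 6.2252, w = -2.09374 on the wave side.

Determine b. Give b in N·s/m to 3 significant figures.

u + w = 4.13146;  u + w = √(2b)·v, so √(2b) = 4.13146/1.3 = 3.17805.
b = (√(2b))²/2 = 10.09998/2 = 5.04999.
(Check via u − w = 2F/√(2b): u − w = 8.31894, 2F/√(2b) = 8.31895.)

b = 5.05 N·s/m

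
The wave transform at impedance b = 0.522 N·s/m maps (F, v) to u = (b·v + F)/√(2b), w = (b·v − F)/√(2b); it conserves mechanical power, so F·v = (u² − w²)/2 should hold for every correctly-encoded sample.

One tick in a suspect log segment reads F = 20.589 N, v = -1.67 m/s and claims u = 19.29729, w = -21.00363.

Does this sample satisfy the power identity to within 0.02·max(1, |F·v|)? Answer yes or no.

yes

F·v = 20.589×(-1.67) = -34.38363 W.
(u² − w²)/2 = (372.38540 − 441.15247)/2 = -34.38354 W.
|Δ| = 0.00009;  2% of max(1, |F·v|) = 0.68767.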